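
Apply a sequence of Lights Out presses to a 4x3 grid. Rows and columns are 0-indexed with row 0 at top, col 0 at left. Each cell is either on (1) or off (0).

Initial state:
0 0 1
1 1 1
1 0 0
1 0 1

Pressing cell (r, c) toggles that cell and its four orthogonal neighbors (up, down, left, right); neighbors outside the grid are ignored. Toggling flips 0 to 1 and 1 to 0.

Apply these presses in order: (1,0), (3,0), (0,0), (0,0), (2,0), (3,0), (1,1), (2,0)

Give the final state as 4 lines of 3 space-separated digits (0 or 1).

After press 1 at (1,0):
1 0 1
0 0 1
0 0 0
1 0 1

After press 2 at (3,0):
1 0 1
0 0 1
1 0 0
0 1 1

After press 3 at (0,0):
0 1 1
1 0 1
1 0 0
0 1 1

After press 4 at (0,0):
1 0 1
0 0 1
1 0 0
0 1 1

After press 5 at (2,0):
1 0 1
1 0 1
0 1 0
1 1 1

After press 6 at (3,0):
1 0 1
1 0 1
1 1 0
0 0 1

After press 7 at (1,1):
1 1 1
0 1 0
1 0 0
0 0 1

After press 8 at (2,0):
1 1 1
1 1 0
0 1 0
1 0 1

Answer: 1 1 1
1 1 0
0 1 0
1 0 1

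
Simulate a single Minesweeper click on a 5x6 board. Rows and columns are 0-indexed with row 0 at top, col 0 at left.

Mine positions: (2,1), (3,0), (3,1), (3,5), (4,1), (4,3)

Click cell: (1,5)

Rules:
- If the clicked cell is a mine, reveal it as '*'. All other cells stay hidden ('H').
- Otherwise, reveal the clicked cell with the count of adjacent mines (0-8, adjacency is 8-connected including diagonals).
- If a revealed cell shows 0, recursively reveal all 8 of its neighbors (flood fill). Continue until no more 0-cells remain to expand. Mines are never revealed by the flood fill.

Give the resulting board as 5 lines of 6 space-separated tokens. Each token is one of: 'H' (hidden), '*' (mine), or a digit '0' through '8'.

0 0 0 0 0 0
1 1 1 0 0 0
H H 2 0 1 1
H H 4 1 2 H
H H H H H H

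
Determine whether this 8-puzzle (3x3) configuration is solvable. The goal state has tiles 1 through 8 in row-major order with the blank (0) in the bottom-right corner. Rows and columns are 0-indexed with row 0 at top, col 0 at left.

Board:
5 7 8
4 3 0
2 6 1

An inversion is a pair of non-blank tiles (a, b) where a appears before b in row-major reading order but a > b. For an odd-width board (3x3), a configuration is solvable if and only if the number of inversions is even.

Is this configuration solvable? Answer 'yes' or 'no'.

Answer: no

Derivation:
Inversions (pairs i<j in row-major order where tile[i] > tile[j] > 0): 21
21 is odd, so the puzzle is not solvable.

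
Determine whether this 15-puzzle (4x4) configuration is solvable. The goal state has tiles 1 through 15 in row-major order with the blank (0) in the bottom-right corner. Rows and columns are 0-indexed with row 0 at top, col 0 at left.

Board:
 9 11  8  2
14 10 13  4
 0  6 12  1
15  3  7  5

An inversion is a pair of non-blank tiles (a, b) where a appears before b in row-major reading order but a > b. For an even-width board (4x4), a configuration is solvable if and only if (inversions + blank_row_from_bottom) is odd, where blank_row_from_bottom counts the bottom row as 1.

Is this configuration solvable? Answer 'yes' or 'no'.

Answer: no

Derivation:
Inversions: 60
Blank is in row 2 (0-indexed from top), which is row 2 counting from the bottom (bottom = 1).
60 + 2 = 62, which is even, so the puzzle is not solvable.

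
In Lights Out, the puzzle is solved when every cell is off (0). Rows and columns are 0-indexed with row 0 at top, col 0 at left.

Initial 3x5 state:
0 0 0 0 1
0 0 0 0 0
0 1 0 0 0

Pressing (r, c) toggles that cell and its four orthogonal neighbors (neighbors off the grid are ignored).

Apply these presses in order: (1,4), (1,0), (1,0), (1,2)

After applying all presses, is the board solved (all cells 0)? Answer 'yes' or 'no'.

Answer: no

Derivation:
After press 1 at (1,4):
0 0 0 0 0
0 0 0 1 1
0 1 0 0 1

After press 2 at (1,0):
1 0 0 0 0
1 1 0 1 1
1 1 0 0 1

After press 3 at (1,0):
0 0 0 0 0
0 0 0 1 1
0 1 0 0 1

After press 4 at (1,2):
0 0 1 0 0
0 1 1 0 1
0 1 1 0 1

Lights still on: 7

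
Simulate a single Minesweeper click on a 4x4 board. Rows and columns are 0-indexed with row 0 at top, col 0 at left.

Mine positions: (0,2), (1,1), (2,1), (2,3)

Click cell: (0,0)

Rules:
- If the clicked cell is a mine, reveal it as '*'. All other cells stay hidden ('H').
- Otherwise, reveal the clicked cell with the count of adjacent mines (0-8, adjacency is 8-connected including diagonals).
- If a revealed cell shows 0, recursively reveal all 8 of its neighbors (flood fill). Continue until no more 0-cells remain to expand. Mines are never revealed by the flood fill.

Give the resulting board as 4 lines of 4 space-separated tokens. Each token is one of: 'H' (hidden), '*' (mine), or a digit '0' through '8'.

1 H H H
H H H H
H H H H
H H H H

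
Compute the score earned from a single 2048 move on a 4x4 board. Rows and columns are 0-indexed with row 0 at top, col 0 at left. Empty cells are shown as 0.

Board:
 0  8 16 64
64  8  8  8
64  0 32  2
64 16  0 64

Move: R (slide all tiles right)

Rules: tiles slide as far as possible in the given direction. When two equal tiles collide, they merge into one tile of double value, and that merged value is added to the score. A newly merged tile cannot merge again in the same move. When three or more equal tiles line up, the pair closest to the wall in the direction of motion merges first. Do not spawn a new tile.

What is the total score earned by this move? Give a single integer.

Slide right:
row 0: [0, 8, 16, 64] -> [0, 8, 16, 64]  score +0 (running 0)
row 1: [64, 8, 8, 8] -> [0, 64, 8, 16]  score +16 (running 16)
row 2: [64, 0, 32, 2] -> [0, 64, 32, 2]  score +0 (running 16)
row 3: [64, 16, 0, 64] -> [0, 64, 16, 64]  score +0 (running 16)
Board after move:
 0  8 16 64
 0 64  8 16
 0 64 32  2
 0 64 16 64

Answer: 16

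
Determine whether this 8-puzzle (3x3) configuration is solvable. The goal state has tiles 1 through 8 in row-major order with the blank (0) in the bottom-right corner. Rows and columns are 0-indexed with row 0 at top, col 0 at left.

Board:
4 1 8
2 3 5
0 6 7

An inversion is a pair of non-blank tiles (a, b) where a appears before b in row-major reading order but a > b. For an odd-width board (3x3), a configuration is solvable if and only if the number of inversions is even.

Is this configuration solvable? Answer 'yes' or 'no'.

Inversions (pairs i<j in row-major order where tile[i] > tile[j] > 0): 8
8 is even, so the puzzle is solvable.

Answer: yes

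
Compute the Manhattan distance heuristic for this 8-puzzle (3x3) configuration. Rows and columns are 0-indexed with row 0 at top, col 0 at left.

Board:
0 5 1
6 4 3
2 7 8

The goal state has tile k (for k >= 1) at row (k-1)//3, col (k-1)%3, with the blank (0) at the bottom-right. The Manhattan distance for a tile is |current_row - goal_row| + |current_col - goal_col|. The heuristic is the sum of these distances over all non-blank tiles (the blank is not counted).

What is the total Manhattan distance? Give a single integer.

Answer: 12

Derivation:
Tile 5: (0,1)->(1,1) = 1
Tile 1: (0,2)->(0,0) = 2
Tile 6: (1,0)->(1,2) = 2
Tile 4: (1,1)->(1,0) = 1
Tile 3: (1,2)->(0,2) = 1
Tile 2: (2,0)->(0,1) = 3
Tile 7: (2,1)->(2,0) = 1
Tile 8: (2,2)->(2,1) = 1
Sum: 1 + 2 + 2 + 1 + 1 + 3 + 1 + 1 = 12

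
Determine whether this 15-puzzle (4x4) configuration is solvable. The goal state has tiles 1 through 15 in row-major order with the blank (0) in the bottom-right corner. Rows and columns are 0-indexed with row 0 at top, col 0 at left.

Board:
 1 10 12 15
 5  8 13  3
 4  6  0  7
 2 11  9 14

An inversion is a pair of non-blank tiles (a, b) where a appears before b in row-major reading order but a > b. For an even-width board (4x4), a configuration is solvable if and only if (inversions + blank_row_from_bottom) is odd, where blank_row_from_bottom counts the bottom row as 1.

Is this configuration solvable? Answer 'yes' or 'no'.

Inversions: 48
Blank is in row 2 (0-indexed from top), which is row 2 counting from the bottom (bottom = 1).
48 + 2 = 50, which is even, so the puzzle is not solvable.

Answer: no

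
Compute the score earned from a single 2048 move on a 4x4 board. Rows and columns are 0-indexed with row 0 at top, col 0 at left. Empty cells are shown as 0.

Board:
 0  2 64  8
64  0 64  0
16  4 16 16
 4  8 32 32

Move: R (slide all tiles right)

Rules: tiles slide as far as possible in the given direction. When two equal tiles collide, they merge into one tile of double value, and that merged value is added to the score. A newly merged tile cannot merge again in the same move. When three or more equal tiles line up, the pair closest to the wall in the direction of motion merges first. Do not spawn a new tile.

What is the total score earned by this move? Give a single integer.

Slide right:
row 0: [0, 2, 64, 8] -> [0, 2, 64, 8]  score +0 (running 0)
row 1: [64, 0, 64, 0] -> [0, 0, 0, 128]  score +128 (running 128)
row 2: [16, 4, 16, 16] -> [0, 16, 4, 32]  score +32 (running 160)
row 3: [4, 8, 32, 32] -> [0, 4, 8, 64]  score +64 (running 224)
Board after move:
  0   2  64   8
  0   0   0 128
  0  16   4  32
  0   4   8  64

Answer: 224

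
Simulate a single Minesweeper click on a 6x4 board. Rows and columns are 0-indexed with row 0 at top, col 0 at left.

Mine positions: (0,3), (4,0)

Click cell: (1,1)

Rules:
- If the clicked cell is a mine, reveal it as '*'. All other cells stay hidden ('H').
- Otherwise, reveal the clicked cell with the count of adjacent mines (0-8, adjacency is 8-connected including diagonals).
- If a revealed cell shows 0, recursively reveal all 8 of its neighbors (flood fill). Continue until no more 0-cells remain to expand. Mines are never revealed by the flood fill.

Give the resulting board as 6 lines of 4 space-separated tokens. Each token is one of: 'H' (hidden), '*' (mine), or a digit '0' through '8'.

0 0 1 H
0 0 1 1
0 0 0 0
1 1 0 0
H 1 0 0
H 1 0 0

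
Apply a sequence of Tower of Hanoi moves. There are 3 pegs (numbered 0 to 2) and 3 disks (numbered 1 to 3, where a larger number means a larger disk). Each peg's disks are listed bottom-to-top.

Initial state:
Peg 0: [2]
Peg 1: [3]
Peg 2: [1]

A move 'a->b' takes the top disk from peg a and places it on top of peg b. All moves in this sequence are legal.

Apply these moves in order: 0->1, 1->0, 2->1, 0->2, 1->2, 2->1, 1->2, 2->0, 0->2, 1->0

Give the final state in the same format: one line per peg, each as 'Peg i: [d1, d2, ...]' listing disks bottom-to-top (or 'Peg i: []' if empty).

Answer: Peg 0: [3]
Peg 1: []
Peg 2: [2, 1]

Derivation:
After move 1 (0->1):
Peg 0: []
Peg 1: [3, 2]
Peg 2: [1]

After move 2 (1->0):
Peg 0: [2]
Peg 1: [3]
Peg 2: [1]

After move 3 (2->1):
Peg 0: [2]
Peg 1: [3, 1]
Peg 2: []

After move 4 (0->2):
Peg 0: []
Peg 1: [3, 1]
Peg 2: [2]

After move 5 (1->2):
Peg 0: []
Peg 1: [3]
Peg 2: [2, 1]

After move 6 (2->1):
Peg 0: []
Peg 1: [3, 1]
Peg 2: [2]

After move 7 (1->2):
Peg 0: []
Peg 1: [3]
Peg 2: [2, 1]

After move 8 (2->0):
Peg 0: [1]
Peg 1: [3]
Peg 2: [2]

After move 9 (0->2):
Peg 0: []
Peg 1: [3]
Peg 2: [2, 1]

After move 10 (1->0):
Peg 0: [3]
Peg 1: []
Peg 2: [2, 1]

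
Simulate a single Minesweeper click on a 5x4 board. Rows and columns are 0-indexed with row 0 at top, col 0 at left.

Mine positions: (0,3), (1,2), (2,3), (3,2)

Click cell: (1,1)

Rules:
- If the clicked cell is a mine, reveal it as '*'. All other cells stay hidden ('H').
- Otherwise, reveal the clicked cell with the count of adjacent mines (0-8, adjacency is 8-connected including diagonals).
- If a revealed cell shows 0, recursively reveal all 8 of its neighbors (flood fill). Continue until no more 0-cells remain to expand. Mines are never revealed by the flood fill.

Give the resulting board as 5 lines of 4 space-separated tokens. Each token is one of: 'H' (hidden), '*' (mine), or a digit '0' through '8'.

H H H H
H 1 H H
H H H H
H H H H
H H H H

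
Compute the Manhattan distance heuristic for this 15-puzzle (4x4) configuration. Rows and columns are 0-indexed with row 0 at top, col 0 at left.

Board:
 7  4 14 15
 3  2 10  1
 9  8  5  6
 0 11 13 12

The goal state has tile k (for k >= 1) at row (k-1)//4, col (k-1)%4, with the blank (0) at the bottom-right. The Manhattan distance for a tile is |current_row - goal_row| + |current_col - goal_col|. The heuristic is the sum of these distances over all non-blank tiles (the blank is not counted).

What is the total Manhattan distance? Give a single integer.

Answer: 37

Derivation:
Tile 7: at (0,0), goal (1,2), distance |0-1|+|0-2| = 3
Tile 4: at (0,1), goal (0,3), distance |0-0|+|1-3| = 2
Tile 14: at (0,2), goal (3,1), distance |0-3|+|2-1| = 4
Tile 15: at (0,3), goal (3,2), distance |0-3|+|3-2| = 4
Tile 3: at (1,0), goal (0,2), distance |1-0|+|0-2| = 3
Tile 2: at (1,1), goal (0,1), distance |1-0|+|1-1| = 1
Tile 10: at (1,2), goal (2,1), distance |1-2|+|2-1| = 2
Tile 1: at (1,3), goal (0,0), distance |1-0|+|3-0| = 4
Tile 9: at (2,0), goal (2,0), distance |2-2|+|0-0| = 0
Tile 8: at (2,1), goal (1,3), distance |2-1|+|1-3| = 3
Tile 5: at (2,2), goal (1,0), distance |2-1|+|2-0| = 3
Tile 6: at (2,3), goal (1,1), distance |2-1|+|3-1| = 3
Tile 11: at (3,1), goal (2,2), distance |3-2|+|1-2| = 2
Tile 13: at (3,2), goal (3,0), distance |3-3|+|2-0| = 2
Tile 12: at (3,3), goal (2,3), distance |3-2|+|3-3| = 1
Sum: 3 + 2 + 4 + 4 + 3 + 1 + 2 + 4 + 0 + 3 + 3 + 3 + 2 + 2 + 1 = 37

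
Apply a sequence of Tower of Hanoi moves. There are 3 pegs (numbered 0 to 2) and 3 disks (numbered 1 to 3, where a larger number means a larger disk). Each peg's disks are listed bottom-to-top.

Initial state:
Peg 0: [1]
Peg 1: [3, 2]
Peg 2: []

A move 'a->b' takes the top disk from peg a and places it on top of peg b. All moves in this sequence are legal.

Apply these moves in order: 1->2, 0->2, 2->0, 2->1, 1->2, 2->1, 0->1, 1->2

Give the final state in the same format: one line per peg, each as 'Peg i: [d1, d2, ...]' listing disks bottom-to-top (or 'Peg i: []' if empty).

Answer: Peg 0: []
Peg 1: [3, 2]
Peg 2: [1]

Derivation:
After move 1 (1->2):
Peg 0: [1]
Peg 1: [3]
Peg 2: [2]

After move 2 (0->2):
Peg 0: []
Peg 1: [3]
Peg 2: [2, 1]

After move 3 (2->0):
Peg 0: [1]
Peg 1: [3]
Peg 2: [2]

After move 4 (2->1):
Peg 0: [1]
Peg 1: [3, 2]
Peg 2: []

After move 5 (1->2):
Peg 0: [1]
Peg 1: [3]
Peg 2: [2]

After move 6 (2->1):
Peg 0: [1]
Peg 1: [3, 2]
Peg 2: []

After move 7 (0->1):
Peg 0: []
Peg 1: [3, 2, 1]
Peg 2: []

After move 8 (1->2):
Peg 0: []
Peg 1: [3, 2]
Peg 2: [1]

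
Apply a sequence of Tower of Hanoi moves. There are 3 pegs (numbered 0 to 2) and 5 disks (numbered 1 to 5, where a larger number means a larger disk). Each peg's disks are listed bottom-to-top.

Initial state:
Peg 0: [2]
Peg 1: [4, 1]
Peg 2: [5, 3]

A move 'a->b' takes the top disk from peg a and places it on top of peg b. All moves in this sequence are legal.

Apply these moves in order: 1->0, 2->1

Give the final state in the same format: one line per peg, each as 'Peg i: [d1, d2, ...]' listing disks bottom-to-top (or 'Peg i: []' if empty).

Answer: Peg 0: [2, 1]
Peg 1: [4, 3]
Peg 2: [5]

Derivation:
After move 1 (1->0):
Peg 0: [2, 1]
Peg 1: [4]
Peg 2: [5, 3]

After move 2 (2->1):
Peg 0: [2, 1]
Peg 1: [4, 3]
Peg 2: [5]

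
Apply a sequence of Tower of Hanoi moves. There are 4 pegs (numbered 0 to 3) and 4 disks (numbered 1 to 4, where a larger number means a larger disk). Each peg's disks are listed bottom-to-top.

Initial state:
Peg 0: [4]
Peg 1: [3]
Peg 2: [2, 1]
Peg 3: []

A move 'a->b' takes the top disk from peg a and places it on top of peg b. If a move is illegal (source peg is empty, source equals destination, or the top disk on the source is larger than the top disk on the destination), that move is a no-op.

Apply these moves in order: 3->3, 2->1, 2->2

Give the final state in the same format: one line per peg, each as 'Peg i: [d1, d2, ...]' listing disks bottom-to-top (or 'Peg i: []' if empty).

Answer: Peg 0: [4]
Peg 1: [3, 1]
Peg 2: [2]
Peg 3: []

Derivation:
After move 1 (3->3):
Peg 0: [4]
Peg 1: [3]
Peg 2: [2, 1]
Peg 3: []

After move 2 (2->1):
Peg 0: [4]
Peg 1: [3, 1]
Peg 2: [2]
Peg 3: []

After move 3 (2->2):
Peg 0: [4]
Peg 1: [3, 1]
Peg 2: [2]
Peg 3: []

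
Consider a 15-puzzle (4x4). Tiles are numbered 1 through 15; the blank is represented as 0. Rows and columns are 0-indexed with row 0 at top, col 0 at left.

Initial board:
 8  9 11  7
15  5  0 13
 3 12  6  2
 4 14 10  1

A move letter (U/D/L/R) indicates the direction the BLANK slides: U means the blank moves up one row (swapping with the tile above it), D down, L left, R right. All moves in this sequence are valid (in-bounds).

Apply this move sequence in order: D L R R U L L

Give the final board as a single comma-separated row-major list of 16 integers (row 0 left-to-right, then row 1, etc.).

After move 1 (D):
 8  9 11  7
15  5  6 13
 3 12  0  2
 4 14 10  1

After move 2 (L):
 8  9 11  7
15  5  6 13
 3  0 12  2
 4 14 10  1

After move 3 (R):
 8  9 11  7
15  5  6 13
 3 12  0  2
 4 14 10  1

After move 4 (R):
 8  9 11  7
15  5  6 13
 3 12  2  0
 4 14 10  1

After move 5 (U):
 8  9 11  7
15  5  6  0
 3 12  2 13
 4 14 10  1

After move 6 (L):
 8  9 11  7
15  5  0  6
 3 12  2 13
 4 14 10  1

After move 7 (L):
 8  9 11  7
15  0  5  6
 3 12  2 13
 4 14 10  1

Answer: 8, 9, 11, 7, 15, 0, 5, 6, 3, 12, 2, 13, 4, 14, 10, 1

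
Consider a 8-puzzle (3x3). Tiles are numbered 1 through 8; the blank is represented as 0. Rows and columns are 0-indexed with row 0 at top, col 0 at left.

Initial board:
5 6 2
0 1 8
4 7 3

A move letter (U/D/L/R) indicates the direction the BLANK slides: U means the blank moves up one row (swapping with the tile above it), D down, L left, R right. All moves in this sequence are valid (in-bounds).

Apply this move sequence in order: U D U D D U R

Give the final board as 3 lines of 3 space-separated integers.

Answer: 5 6 2
1 0 8
4 7 3

Derivation:
After move 1 (U):
0 6 2
5 1 8
4 7 3

After move 2 (D):
5 6 2
0 1 8
4 7 3

After move 3 (U):
0 6 2
5 1 8
4 7 3

After move 4 (D):
5 6 2
0 1 8
4 7 3

After move 5 (D):
5 6 2
4 1 8
0 7 3

After move 6 (U):
5 6 2
0 1 8
4 7 3

After move 7 (R):
5 6 2
1 0 8
4 7 3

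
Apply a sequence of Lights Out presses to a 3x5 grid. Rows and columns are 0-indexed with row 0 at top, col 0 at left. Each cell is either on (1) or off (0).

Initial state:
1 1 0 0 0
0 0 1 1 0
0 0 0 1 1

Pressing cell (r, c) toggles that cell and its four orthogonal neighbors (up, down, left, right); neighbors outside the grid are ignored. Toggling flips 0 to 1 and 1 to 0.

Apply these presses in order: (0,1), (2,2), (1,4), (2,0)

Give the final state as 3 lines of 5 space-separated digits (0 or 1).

After press 1 at (0,1):
0 0 1 0 0
0 1 1 1 0
0 0 0 1 1

After press 2 at (2,2):
0 0 1 0 0
0 1 0 1 0
0 1 1 0 1

After press 3 at (1,4):
0 0 1 0 1
0 1 0 0 1
0 1 1 0 0

After press 4 at (2,0):
0 0 1 0 1
1 1 0 0 1
1 0 1 0 0

Answer: 0 0 1 0 1
1 1 0 0 1
1 0 1 0 0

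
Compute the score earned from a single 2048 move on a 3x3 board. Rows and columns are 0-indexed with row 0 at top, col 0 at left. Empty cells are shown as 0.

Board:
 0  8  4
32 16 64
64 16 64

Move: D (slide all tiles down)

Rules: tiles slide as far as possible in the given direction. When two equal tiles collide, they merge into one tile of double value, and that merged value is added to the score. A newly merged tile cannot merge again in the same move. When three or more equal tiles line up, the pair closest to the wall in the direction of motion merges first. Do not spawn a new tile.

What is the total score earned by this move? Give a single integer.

Answer: 160

Derivation:
Slide down:
col 0: [0, 32, 64] -> [0, 32, 64]  score +0 (running 0)
col 1: [8, 16, 16] -> [0, 8, 32]  score +32 (running 32)
col 2: [4, 64, 64] -> [0, 4, 128]  score +128 (running 160)
Board after move:
  0   0   0
 32   8   4
 64  32 128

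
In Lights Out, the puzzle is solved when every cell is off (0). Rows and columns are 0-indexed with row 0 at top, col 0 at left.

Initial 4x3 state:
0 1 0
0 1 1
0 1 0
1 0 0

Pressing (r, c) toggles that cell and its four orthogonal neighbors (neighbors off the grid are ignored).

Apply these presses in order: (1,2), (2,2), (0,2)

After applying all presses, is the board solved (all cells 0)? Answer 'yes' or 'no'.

Answer: no

Derivation:
After press 1 at (1,2):
0 1 1
0 0 0
0 1 1
1 0 0

After press 2 at (2,2):
0 1 1
0 0 1
0 0 0
1 0 1

After press 3 at (0,2):
0 0 0
0 0 0
0 0 0
1 0 1

Lights still on: 2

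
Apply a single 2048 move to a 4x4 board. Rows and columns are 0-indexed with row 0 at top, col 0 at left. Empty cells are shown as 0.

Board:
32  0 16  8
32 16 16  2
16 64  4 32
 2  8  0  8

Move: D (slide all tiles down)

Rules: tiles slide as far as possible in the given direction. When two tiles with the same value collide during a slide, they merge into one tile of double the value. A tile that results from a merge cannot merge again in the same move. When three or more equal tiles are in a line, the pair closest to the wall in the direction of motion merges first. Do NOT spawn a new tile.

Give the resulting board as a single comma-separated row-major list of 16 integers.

Slide down:
col 0: [32, 32, 16, 2] -> [0, 64, 16, 2]
col 1: [0, 16, 64, 8] -> [0, 16, 64, 8]
col 2: [16, 16, 4, 0] -> [0, 0, 32, 4]
col 3: [8, 2, 32, 8] -> [8, 2, 32, 8]

Answer: 0, 0, 0, 8, 64, 16, 0, 2, 16, 64, 32, 32, 2, 8, 4, 8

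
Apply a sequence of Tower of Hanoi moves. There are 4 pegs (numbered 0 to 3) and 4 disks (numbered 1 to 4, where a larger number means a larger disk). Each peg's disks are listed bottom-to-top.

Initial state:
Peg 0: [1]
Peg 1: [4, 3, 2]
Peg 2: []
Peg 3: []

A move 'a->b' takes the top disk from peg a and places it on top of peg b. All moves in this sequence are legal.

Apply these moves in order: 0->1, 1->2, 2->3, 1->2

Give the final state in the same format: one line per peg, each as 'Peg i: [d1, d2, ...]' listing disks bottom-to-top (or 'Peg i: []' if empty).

Answer: Peg 0: []
Peg 1: [4, 3]
Peg 2: [2]
Peg 3: [1]

Derivation:
After move 1 (0->1):
Peg 0: []
Peg 1: [4, 3, 2, 1]
Peg 2: []
Peg 3: []

After move 2 (1->2):
Peg 0: []
Peg 1: [4, 3, 2]
Peg 2: [1]
Peg 3: []

After move 3 (2->3):
Peg 0: []
Peg 1: [4, 3, 2]
Peg 2: []
Peg 3: [1]

After move 4 (1->2):
Peg 0: []
Peg 1: [4, 3]
Peg 2: [2]
Peg 3: [1]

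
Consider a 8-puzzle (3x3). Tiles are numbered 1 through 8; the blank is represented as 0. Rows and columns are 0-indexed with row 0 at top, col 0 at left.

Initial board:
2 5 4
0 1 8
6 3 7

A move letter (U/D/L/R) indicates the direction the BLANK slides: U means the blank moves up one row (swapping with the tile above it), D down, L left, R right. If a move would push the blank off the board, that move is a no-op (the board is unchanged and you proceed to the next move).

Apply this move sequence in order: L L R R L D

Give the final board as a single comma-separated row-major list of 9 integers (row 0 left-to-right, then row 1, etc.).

Answer: 2, 5, 4, 1, 3, 8, 6, 0, 7

Derivation:
After move 1 (L):
2 5 4
0 1 8
6 3 7

After move 2 (L):
2 5 4
0 1 8
6 3 7

After move 3 (R):
2 5 4
1 0 8
6 3 7

After move 4 (R):
2 5 4
1 8 0
6 3 7

After move 5 (L):
2 5 4
1 0 8
6 3 7

After move 6 (D):
2 5 4
1 3 8
6 0 7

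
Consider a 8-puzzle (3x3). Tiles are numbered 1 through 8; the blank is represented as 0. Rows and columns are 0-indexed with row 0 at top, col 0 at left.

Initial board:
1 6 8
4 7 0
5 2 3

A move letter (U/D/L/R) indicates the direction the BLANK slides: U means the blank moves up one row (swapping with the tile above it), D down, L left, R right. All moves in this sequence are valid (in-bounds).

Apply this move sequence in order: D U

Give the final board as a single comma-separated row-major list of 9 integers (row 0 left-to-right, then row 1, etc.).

Answer: 1, 6, 8, 4, 7, 0, 5, 2, 3

Derivation:
After move 1 (D):
1 6 8
4 7 3
5 2 0

After move 2 (U):
1 6 8
4 7 0
5 2 3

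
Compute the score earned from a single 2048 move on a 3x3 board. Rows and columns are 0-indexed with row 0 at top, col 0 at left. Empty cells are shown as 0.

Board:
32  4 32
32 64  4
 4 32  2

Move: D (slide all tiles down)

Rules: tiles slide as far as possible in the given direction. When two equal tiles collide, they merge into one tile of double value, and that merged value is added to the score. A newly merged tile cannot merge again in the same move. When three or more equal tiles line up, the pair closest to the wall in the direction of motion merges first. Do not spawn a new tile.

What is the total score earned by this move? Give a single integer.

Answer: 64

Derivation:
Slide down:
col 0: [32, 32, 4] -> [0, 64, 4]  score +64 (running 64)
col 1: [4, 64, 32] -> [4, 64, 32]  score +0 (running 64)
col 2: [32, 4, 2] -> [32, 4, 2]  score +0 (running 64)
Board after move:
 0  4 32
64 64  4
 4 32  2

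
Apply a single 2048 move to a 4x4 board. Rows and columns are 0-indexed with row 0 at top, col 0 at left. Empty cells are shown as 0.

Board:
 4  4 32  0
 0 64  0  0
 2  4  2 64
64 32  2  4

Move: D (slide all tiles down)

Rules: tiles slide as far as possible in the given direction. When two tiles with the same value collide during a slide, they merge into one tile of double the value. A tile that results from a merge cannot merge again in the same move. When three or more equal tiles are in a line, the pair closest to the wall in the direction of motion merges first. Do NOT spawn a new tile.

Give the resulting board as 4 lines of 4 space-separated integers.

Answer:  0  4  0  0
 4 64  0  0
 2  4 32 64
64 32  4  4

Derivation:
Slide down:
col 0: [4, 0, 2, 64] -> [0, 4, 2, 64]
col 1: [4, 64, 4, 32] -> [4, 64, 4, 32]
col 2: [32, 0, 2, 2] -> [0, 0, 32, 4]
col 3: [0, 0, 64, 4] -> [0, 0, 64, 4]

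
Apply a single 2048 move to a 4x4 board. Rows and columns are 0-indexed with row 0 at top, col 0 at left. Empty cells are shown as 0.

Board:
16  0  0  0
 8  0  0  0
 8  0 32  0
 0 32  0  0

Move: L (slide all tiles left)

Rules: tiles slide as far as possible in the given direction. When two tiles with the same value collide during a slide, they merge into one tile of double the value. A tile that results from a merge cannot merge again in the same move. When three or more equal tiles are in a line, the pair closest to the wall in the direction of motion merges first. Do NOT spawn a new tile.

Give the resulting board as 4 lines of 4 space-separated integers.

Answer: 16  0  0  0
 8  0  0  0
 8 32  0  0
32  0  0  0

Derivation:
Slide left:
row 0: [16, 0, 0, 0] -> [16, 0, 0, 0]
row 1: [8, 0, 0, 0] -> [8, 0, 0, 0]
row 2: [8, 0, 32, 0] -> [8, 32, 0, 0]
row 3: [0, 32, 0, 0] -> [32, 0, 0, 0]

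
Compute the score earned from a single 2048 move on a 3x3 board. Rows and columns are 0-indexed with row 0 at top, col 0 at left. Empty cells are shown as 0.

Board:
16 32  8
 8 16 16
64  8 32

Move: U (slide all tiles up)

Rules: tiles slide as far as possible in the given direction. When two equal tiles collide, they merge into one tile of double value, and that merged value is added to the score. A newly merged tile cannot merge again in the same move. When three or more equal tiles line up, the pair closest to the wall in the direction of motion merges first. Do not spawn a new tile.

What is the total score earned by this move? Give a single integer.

Answer: 0

Derivation:
Slide up:
col 0: [16, 8, 64] -> [16, 8, 64]  score +0 (running 0)
col 1: [32, 16, 8] -> [32, 16, 8]  score +0 (running 0)
col 2: [8, 16, 32] -> [8, 16, 32]  score +0 (running 0)
Board after move:
16 32  8
 8 16 16
64  8 32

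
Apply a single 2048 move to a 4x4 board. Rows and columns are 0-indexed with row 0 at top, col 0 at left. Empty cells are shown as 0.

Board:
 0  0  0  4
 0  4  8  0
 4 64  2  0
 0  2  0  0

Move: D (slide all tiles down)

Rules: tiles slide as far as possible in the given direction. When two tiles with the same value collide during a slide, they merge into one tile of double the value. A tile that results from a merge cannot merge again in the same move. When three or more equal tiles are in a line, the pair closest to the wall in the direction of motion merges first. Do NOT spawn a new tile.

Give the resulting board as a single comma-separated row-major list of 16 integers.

Answer: 0, 0, 0, 0, 0, 4, 0, 0, 0, 64, 8, 0, 4, 2, 2, 4

Derivation:
Slide down:
col 0: [0, 0, 4, 0] -> [0, 0, 0, 4]
col 1: [0, 4, 64, 2] -> [0, 4, 64, 2]
col 2: [0, 8, 2, 0] -> [0, 0, 8, 2]
col 3: [4, 0, 0, 0] -> [0, 0, 0, 4]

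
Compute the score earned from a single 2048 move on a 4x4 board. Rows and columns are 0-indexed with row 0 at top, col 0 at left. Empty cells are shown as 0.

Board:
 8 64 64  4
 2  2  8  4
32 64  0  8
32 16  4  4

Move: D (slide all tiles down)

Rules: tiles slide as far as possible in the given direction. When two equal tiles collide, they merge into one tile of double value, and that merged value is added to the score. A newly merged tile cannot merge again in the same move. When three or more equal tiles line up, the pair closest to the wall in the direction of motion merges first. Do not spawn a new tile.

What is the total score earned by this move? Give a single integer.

Slide down:
col 0: [8, 2, 32, 32] -> [0, 8, 2, 64]  score +64 (running 64)
col 1: [64, 2, 64, 16] -> [64, 2, 64, 16]  score +0 (running 64)
col 2: [64, 8, 0, 4] -> [0, 64, 8, 4]  score +0 (running 64)
col 3: [4, 4, 8, 4] -> [0, 8, 8, 4]  score +8 (running 72)
Board after move:
 0 64  0  0
 8  2 64  8
 2 64  8  8
64 16  4  4

Answer: 72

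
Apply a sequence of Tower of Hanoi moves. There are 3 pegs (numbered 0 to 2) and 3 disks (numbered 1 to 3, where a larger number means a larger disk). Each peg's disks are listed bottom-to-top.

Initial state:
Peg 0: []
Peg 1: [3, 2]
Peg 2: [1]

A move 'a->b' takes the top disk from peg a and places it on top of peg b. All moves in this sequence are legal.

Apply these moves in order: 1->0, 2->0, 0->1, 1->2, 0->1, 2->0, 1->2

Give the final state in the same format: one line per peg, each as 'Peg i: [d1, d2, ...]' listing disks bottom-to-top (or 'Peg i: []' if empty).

After move 1 (1->0):
Peg 0: [2]
Peg 1: [3]
Peg 2: [1]

After move 2 (2->0):
Peg 0: [2, 1]
Peg 1: [3]
Peg 2: []

After move 3 (0->1):
Peg 0: [2]
Peg 1: [3, 1]
Peg 2: []

After move 4 (1->2):
Peg 0: [2]
Peg 1: [3]
Peg 2: [1]

After move 5 (0->1):
Peg 0: []
Peg 1: [3, 2]
Peg 2: [1]

After move 6 (2->0):
Peg 0: [1]
Peg 1: [3, 2]
Peg 2: []

After move 7 (1->2):
Peg 0: [1]
Peg 1: [3]
Peg 2: [2]

Answer: Peg 0: [1]
Peg 1: [3]
Peg 2: [2]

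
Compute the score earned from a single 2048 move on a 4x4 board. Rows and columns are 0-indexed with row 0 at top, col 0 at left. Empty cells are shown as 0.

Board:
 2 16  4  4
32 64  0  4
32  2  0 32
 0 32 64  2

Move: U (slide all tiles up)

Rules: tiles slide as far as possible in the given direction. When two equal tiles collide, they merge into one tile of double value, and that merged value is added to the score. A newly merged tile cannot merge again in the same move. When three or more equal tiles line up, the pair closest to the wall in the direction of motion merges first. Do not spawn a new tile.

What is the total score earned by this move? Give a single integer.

Slide up:
col 0: [2, 32, 32, 0] -> [2, 64, 0, 0]  score +64 (running 64)
col 1: [16, 64, 2, 32] -> [16, 64, 2, 32]  score +0 (running 64)
col 2: [4, 0, 0, 64] -> [4, 64, 0, 0]  score +0 (running 64)
col 3: [4, 4, 32, 2] -> [8, 32, 2, 0]  score +8 (running 72)
Board after move:
 2 16  4  8
64 64 64 32
 0  2  0  2
 0 32  0  0

Answer: 72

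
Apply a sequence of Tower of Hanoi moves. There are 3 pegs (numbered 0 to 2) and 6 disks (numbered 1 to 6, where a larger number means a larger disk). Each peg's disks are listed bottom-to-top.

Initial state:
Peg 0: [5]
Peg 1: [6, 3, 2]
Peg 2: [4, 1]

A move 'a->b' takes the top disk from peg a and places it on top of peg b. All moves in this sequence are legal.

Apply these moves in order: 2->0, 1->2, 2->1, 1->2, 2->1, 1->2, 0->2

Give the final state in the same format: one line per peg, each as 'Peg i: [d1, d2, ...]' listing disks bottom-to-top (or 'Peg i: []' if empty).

Answer: Peg 0: [5]
Peg 1: [6, 3]
Peg 2: [4, 2, 1]

Derivation:
After move 1 (2->0):
Peg 0: [5, 1]
Peg 1: [6, 3, 2]
Peg 2: [4]

After move 2 (1->2):
Peg 0: [5, 1]
Peg 1: [6, 3]
Peg 2: [4, 2]

After move 3 (2->1):
Peg 0: [5, 1]
Peg 1: [6, 3, 2]
Peg 2: [4]

After move 4 (1->2):
Peg 0: [5, 1]
Peg 1: [6, 3]
Peg 2: [4, 2]

After move 5 (2->1):
Peg 0: [5, 1]
Peg 1: [6, 3, 2]
Peg 2: [4]

After move 6 (1->2):
Peg 0: [5, 1]
Peg 1: [6, 3]
Peg 2: [4, 2]

After move 7 (0->2):
Peg 0: [5]
Peg 1: [6, 3]
Peg 2: [4, 2, 1]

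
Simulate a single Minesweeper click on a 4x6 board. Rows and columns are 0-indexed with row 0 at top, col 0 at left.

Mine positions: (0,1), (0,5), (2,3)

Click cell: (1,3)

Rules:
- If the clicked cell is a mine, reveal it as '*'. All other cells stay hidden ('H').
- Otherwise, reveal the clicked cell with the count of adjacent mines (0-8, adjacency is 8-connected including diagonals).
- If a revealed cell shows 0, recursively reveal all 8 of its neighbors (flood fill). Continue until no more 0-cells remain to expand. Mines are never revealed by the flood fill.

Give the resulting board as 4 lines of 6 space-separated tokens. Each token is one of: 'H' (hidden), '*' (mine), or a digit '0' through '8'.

H H H H H H
H H H 1 H H
H H H H H H
H H H H H H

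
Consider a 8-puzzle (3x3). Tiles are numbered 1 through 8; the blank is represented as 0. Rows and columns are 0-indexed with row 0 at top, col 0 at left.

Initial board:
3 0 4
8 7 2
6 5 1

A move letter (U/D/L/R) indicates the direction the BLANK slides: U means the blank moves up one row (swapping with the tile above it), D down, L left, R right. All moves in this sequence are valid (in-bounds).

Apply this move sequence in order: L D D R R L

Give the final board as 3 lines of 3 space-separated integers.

Answer: 8 3 4
6 7 2
5 0 1

Derivation:
After move 1 (L):
0 3 4
8 7 2
6 5 1

After move 2 (D):
8 3 4
0 7 2
6 5 1

After move 3 (D):
8 3 4
6 7 2
0 5 1

After move 4 (R):
8 3 4
6 7 2
5 0 1

After move 5 (R):
8 3 4
6 7 2
5 1 0

After move 6 (L):
8 3 4
6 7 2
5 0 1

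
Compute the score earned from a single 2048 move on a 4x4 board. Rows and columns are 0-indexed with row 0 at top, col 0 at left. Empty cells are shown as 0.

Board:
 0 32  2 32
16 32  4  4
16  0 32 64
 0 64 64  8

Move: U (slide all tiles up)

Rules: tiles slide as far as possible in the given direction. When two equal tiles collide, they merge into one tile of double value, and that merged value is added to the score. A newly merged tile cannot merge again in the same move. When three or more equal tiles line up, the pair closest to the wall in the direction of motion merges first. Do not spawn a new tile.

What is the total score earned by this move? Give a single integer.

Slide up:
col 0: [0, 16, 16, 0] -> [32, 0, 0, 0]  score +32 (running 32)
col 1: [32, 32, 0, 64] -> [64, 64, 0, 0]  score +64 (running 96)
col 2: [2, 4, 32, 64] -> [2, 4, 32, 64]  score +0 (running 96)
col 3: [32, 4, 64, 8] -> [32, 4, 64, 8]  score +0 (running 96)
Board after move:
32 64  2 32
 0 64  4  4
 0  0 32 64
 0  0 64  8

Answer: 96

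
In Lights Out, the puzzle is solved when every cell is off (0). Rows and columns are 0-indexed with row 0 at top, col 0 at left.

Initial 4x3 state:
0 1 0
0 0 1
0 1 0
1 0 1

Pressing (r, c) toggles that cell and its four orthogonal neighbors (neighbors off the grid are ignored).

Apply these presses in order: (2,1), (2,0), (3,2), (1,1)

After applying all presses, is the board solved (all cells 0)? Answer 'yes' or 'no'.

Answer: yes

Derivation:
After press 1 at (2,1):
0 1 0
0 1 1
1 0 1
1 1 1

After press 2 at (2,0):
0 1 0
1 1 1
0 1 1
0 1 1

After press 3 at (3,2):
0 1 0
1 1 1
0 1 0
0 0 0

After press 4 at (1,1):
0 0 0
0 0 0
0 0 0
0 0 0

Lights still on: 0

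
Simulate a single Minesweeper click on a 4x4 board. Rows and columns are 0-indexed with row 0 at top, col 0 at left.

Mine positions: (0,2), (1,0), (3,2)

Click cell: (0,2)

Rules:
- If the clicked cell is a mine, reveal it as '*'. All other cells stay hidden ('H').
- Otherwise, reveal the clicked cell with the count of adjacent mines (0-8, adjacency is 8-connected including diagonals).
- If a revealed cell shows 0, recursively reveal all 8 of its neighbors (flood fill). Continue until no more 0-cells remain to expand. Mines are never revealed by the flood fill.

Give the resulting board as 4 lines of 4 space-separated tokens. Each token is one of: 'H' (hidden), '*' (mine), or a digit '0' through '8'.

H H * H
H H H H
H H H H
H H H H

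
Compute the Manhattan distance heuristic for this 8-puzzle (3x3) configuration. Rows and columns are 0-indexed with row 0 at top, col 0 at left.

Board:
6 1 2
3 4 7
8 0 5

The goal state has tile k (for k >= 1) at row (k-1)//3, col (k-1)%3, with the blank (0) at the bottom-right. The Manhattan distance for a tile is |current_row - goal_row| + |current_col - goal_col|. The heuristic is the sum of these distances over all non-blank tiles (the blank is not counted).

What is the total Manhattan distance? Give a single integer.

Tile 6: at (0,0), goal (1,2), distance |0-1|+|0-2| = 3
Tile 1: at (0,1), goal (0,0), distance |0-0|+|1-0| = 1
Tile 2: at (0,2), goal (0,1), distance |0-0|+|2-1| = 1
Tile 3: at (1,0), goal (0,2), distance |1-0|+|0-2| = 3
Tile 4: at (1,1), goal (1,0), distance |1-1|+|1-0| = 1
Tile 7: at (1,2), goal (2,0), distance |1-2|+|2-0| = 3
Tile 8: at (2,0), goal (2,1), distance |2-2|+|0-1| = 1
Tile 5: at (2,2), goal (1,1), distance |2-1|+|2-1| = 2
Sum: 3 + 1 + 1 + 3 + 1 + 3 + 1 + 2 = 15

Answer: 15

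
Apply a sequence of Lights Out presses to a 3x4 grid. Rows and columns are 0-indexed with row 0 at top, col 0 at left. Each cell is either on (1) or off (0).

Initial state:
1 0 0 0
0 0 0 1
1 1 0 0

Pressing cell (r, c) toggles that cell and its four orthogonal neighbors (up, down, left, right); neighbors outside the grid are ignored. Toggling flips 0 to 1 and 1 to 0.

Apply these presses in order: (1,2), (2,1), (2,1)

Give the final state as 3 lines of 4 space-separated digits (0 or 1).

Answer: 1 0 1 0
0 1 1 0
1 1 1 0

Derivation:
After press 1 at (1,2):
1 0 1 0
0 1 1 0
1 1 1 0

After press 2 at (2,1):
1 0 1 0
0 0 1 0
0 0 0 0

After press 3 at (2,1):
1 0 1 0
0 1 1 0
1 1 1 0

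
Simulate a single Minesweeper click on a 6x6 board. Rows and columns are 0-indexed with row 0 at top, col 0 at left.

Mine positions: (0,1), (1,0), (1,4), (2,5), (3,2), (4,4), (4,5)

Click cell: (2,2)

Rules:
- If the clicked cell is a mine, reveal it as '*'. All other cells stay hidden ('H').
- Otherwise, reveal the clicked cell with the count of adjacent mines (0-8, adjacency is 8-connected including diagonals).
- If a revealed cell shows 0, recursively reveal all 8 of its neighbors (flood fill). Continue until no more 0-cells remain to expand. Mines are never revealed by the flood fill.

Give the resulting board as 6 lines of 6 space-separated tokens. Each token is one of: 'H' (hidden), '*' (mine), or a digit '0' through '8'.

H H H H H H
H H H H H H
H H 1 H H H
H H H H H H
H H H H H H
H H H H H H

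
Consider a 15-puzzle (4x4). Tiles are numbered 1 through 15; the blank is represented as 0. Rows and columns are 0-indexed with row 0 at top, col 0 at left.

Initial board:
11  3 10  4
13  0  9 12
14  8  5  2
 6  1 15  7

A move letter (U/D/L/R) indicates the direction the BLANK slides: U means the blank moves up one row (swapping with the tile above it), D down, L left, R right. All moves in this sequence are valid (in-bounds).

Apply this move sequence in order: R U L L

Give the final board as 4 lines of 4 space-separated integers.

After move 1 (R):
11  3 10  4
13  9  0 12
14  8  5  2
 6  1 15  7

After move 2 (U):
11  3  0  4
13  9 10 12
14  8  5  2
 6  1 15  7

After move 3 (L):
11  0  3  4
13  9 10 12
14  8  5  2
 6  1 15  7

After move 4 (L):
 0 11  3  4
13  9 10 12
14  8  5  2
 6  1 15  7

Answer:  0 11  3  4
13  9 10 12
14  8  5  2
 6  1 15  7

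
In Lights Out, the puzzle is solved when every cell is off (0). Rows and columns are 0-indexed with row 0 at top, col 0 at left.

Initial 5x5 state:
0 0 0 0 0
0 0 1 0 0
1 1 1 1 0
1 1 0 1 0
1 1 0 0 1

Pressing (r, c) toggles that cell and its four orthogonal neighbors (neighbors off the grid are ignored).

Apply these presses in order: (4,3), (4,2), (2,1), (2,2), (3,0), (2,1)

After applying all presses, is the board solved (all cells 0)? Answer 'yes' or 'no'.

After press 1 at (4,3):
0 0 0 0 0
0 0 1 0 0
1 1 1 1 0
1 1 0 0 0
1 1 1 1 0

After press 2 at (4,2):
0 0 0 0 0
0 0 1 0 0
1 1 1 1 0
1 1 1 0 0
1 0 0 0 0

After press 3 at (2,1):
0 0 0 0 0
0 1 1 0 0
0 0 0 1 0
1 0 1 0 0
1 0 0 0 0

After press 4 at (2,2):
0 0 0 0 0
0 1 0 0 0
0 1 1 0 0
1 0 0 0 0
1 0 0 0 0

After press 5 at (3,0):
0 0 0 0 0
0 1 0 0 0
1 1 1 0 0
0 1 0 0 0
0 0 0 0 0

After press 6 at (2,1):
0 0 0 0 0
0 0 0 0 0
0 0 0 0 0
0 0 0 0 0
0 0 0 0 0

Lights still on: 0

Answer: yes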